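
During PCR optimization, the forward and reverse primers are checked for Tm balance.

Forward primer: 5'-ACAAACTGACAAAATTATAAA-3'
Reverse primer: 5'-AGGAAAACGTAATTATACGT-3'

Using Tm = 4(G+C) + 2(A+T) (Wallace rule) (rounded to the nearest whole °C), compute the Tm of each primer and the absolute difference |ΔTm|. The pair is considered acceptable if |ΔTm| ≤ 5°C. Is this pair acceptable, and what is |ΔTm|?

|ΔTm| = 2°C; the pair is acceptable.

Forward: A=13 T=4 G=1 C=3 → Tm = 2·17 + 4·4 = 50°C.
Reverse: A=9 T=5 G=4 C=2 → Tm = 2·14 + 4·6 = 52°C.
|ΔTm| = |50 − 52| = 2°C, ≤ 5°C.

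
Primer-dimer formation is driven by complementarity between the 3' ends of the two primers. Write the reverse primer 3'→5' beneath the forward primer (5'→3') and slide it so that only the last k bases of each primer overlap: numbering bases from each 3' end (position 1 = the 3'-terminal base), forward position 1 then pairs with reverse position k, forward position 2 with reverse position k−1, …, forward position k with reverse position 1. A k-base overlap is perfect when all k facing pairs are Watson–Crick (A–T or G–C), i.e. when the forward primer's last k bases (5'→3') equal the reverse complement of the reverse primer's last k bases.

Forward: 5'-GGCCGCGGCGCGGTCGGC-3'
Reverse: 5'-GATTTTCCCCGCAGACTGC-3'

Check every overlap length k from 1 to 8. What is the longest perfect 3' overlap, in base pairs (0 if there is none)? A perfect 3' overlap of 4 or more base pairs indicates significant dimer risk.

Longest perfect overlap: 2 complementary base pairs; below the dimer-risk threshold (threshold 4).

Last 8 bases (5'→3') — forward …CGGTCGGC, reverse …CAGACTGC.
Reverse complement of the reverse primer's last 8 bases: GCAGTCTG; its first k bases are the reverse complement of the reverse primer's last k bases, so a perfect k-base overlap needs the forward primer's last k bases to equal them.
Comparing (forward last k vs required): k=1: C vs G ✗; k=2: GC vs GC ✓; k=3: GGC vs GCA ✗; k=4: CGGC vs GCAG ✗; k=5: TCGGC vs GCAGT ✗; k=6: GTCGGC vs GCAGTC ✗; k=7: GGTCGGC vs GCAGTCT ✗; k=8: CGGTCGGC vs GCAGTCTG ✗.
Only k = 2 is perfect, so the longest perfect 3' overlap is 2.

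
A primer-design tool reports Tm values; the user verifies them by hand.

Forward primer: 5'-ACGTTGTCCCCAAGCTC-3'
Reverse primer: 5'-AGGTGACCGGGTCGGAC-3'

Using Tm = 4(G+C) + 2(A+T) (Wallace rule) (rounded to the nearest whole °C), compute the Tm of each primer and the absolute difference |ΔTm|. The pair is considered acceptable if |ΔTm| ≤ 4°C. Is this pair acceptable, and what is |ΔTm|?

Forward: A=3 T=4 G=3 C=7 → Tm = 2·7 + 4·10 = 54°C.
Reverse: A=3 T=2 G=8 C=4 → Tm = 2·5 + 4·12 = 58°C.
|ΔTm| = |54 − 58| = 4°C, ≤ 4°C.

|ΔTm| = 4°C; the pair is acceptable.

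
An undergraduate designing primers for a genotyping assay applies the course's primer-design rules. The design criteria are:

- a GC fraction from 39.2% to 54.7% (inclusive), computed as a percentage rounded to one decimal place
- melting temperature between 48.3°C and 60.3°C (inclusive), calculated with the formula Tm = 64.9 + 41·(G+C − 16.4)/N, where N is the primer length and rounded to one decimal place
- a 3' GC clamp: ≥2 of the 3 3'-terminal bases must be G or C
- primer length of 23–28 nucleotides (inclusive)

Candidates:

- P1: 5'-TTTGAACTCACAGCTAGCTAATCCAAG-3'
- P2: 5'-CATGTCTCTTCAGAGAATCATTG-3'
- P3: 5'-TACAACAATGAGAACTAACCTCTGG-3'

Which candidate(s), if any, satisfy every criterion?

P1 (27 nt, A=9 T=7 G=4 C=7): GC 11/27 = 40.7% ✓; Tm = 64.9 + 41·(11 − 16.4)/27 = 56.7°C ✓; 3' end AAG has 1 G/C, need ≥2 ✗; length 27 ✓ — fails.
P2 (23 nt, A=6 T=8 G=4 C=5): GC 9/23 = 39.1%, outside 39.2–54.7% ✗; Tm = 64.9 + 41·(9 − 16.4)/23 = 51.7°C ✓; 3' end TTG has 1 G/C, need ≥2 ✗; length 23 ✓ — fails.
P3 (25 nt, A=10 T=5 G=4 C=6): GC 10/25 = 40.0% ✓; Tm = 64.9 + 41·(10 − 16.4)/25 = 54.4°C ✓; 3' end TGG has 2 G/C ✓; length 25 ✓ — passes.

P3 only.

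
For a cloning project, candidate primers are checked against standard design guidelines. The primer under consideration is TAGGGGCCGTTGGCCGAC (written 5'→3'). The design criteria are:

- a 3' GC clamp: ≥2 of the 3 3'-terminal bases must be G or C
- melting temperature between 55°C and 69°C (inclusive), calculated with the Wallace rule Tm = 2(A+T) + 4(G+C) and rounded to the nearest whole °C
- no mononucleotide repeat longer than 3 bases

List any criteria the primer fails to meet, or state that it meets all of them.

Fails: homopolymer run.

Base counts: A=2, T=3, G=8, C=5 (length 18).
GC clamp: 3' end GAC has 2 G/C ✓
Tm: Tm = 2·5 + 4·13 = 62°C ✓
homopolymer run: longest run = 4, exceeds 3 ✗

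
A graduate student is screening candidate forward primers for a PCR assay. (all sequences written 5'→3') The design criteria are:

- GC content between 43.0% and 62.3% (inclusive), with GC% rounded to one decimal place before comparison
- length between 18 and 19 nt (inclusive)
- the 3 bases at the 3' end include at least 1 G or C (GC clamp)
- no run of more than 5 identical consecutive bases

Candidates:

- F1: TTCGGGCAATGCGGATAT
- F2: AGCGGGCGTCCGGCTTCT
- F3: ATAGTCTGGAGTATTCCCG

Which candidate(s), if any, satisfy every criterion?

F3 only.

F1 (18 nt, A=4 T=5 G=6 C=3): GC 9/18 = 50.0% ✓; length 18 ✓; 3' end TAT has 0 G/C, need ≥1 ✗; longest run = 3 ✓ — fails.
F2 (18 nt, A=1 T=4 G=7 C=6): GC 13/18 = 72.2%, outside 43.0–62.3% ✗; length 18 ✓; 3' end TCT has 1 G/C ✓; longest run = 3 ✓ — fails.
F3 (19 nt, A=4 T=6 G=5 C=4): GC 9/19 = 47.4% ✓; length 19 ✓; 3' end CCG has 3 G/C ✓; longest run = 3 ✓ — passes.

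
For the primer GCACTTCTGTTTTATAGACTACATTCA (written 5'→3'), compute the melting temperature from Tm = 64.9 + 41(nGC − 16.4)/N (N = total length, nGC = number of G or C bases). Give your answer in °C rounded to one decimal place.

53.7°C

Base counts: A=7, T=11, G=3, C=6; G+C = 9, N = 27.
Tm = 64.9 + 41·(9 − 16.4)/27 = 64.9 + -303.40/27 = 53.7°C.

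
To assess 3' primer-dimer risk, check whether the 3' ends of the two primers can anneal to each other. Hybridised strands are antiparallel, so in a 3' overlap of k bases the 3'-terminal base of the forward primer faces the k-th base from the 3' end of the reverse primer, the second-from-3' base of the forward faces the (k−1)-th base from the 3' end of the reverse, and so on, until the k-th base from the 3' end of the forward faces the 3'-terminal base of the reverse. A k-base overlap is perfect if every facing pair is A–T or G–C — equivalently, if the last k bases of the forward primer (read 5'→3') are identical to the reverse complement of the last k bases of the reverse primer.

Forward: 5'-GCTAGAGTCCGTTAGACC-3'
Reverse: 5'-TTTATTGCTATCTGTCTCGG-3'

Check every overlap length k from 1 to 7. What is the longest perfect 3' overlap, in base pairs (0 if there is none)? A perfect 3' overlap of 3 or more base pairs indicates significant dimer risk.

Last 7 bases (5'→3') — forward …TTAGACC, reverse …GTCTCGG.
Reverse complement of the reverse primer's last 7 bases: CCGAGAC; its first k bases are the reverse complement of the reverse primer's last k bases, so a perfect k-base overlap needs the forward primer's last k bases to equal them.
Comparing (forward last k vs required): k=1: C vs C ✓; k=2: CC vs CC ✓; k=3: ACC vs CCG ✗; k=4: GACC vs CCGA ✗; k=5: AGACC vs CCGAG ✗; k=6: TAGACC vs CCGAGA ✗; k=7: TTAGACC vs CCGAGAC ✗.
Perfect overlaps at k = 1, 2; the largest is 2.

Longest perfect overlap: 2 complementary base pairs; below the dimer-risk threshold (threshold 3).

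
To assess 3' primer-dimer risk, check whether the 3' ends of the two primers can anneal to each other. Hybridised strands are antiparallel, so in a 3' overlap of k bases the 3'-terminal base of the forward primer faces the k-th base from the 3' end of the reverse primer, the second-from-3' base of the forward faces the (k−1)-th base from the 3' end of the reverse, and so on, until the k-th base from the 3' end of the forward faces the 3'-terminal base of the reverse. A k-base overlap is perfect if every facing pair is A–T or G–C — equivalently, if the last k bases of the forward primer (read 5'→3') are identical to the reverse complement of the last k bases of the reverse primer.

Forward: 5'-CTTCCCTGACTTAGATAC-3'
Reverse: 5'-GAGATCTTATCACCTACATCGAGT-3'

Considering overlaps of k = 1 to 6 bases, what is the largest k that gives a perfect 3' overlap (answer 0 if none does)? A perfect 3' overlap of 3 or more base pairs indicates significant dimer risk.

Longest perfect overlap: 2 complementary base pairs; below the dimer-risk threshold (threshold 3).

Last 6 bases (5'→3') — forward …AGATAC, reverse …TCGAGT.
Reverse complement of the reverse primer's last 6 bases: ACTCGA; its first k bases are the reverse complement of the reverse primer's last k bases, so a perfect k-base overlap needs the forward primer's last k bases to equal them.
Comparing (forward last k vs required): k=1: C vs A ✗; k=2: AC vs AC ✓; k=3: TAC vs ACT ✗; k=4: ATAC vs ACTC ✗; k=5: GATAC vs ACTCG ✗; k=6: AGATAC vs ACTCGA ✗.
Only k = 2 is perfect, so the longest perfect 3' overlap is 2.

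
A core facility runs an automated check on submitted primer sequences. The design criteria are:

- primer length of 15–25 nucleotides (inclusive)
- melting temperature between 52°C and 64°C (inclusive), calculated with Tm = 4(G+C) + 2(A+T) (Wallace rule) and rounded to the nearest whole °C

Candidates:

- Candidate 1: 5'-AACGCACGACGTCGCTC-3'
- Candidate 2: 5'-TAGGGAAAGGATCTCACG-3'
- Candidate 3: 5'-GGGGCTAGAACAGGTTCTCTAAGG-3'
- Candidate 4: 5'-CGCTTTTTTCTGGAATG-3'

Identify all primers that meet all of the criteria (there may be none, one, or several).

Candidate 1 (17 nt, A=4 T=2 G=4 C=7): length 17 ✓; Tm = 2·6 + 4·11 = 56°C ✓ — passes.
Candidate 2 (18 nt, A=6 T=3 G=6 C=3): length 18 ✓; Tm = 2·9 + 4·9 = 54°C ✓ — passes.
Candidate 3 (24 nt, A=6 T=5 G=9 C=4): length 24 ✓; Tm = 2·11 + 4·13 = 74°C, outside 52–64°C ✗ — fails.
Candidate 4 (17 nt, A=2 T=8 G=4 C=3): length 17 ✓; Tm = 2·10 + 4·7 = 48°C, outside 52–64°C ✗ — fails.

Candidate 1 and Candidate 2.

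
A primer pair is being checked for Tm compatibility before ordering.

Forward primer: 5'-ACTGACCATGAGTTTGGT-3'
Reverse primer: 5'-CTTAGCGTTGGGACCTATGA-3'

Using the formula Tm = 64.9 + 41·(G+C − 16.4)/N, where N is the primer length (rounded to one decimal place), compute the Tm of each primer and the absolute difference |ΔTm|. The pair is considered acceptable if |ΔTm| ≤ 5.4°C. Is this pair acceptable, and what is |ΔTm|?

|ΔTm| = 6.0°C; the pair is not acceptable.

Forward: G+C = 8, N = 18 → Tm = 64.9 + 41·(8 − 16.4)/18 = 45.8°C.
Reverse: G+C = 10, N = 20 → Tm = 64.9 + 41·(10 − 16.4)/20 = 51.8°C.
|ΔTm| = |45.8 − 51.8| = 6.0°C, > 5.4°C.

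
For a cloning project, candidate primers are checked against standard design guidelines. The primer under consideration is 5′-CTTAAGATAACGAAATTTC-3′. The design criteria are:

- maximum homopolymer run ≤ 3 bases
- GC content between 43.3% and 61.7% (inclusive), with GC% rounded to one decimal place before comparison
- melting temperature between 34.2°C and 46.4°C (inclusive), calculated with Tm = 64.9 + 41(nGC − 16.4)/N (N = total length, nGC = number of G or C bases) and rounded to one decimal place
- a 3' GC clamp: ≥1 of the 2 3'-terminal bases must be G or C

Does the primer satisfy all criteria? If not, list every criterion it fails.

Base counts: A=8, T=6, G=2, C=3 (length 19).
homopolymer run: longest run = 3 ✓
GC content: GC 5/19 = 26.3%, outside 43.3–61.7% ✗
Tm: Tm = 64.9 + 41·(5 − 16.4)/19 = 40.3°C ✓
GC clamp: 3' end TC has 1 G/C ✓

Fails: GC content.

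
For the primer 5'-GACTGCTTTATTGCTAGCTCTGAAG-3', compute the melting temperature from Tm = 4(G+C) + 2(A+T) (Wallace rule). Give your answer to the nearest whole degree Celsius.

Base counts: A=5, T=9, G=6, C=5 (length 25).
Tm = 2·(5+9) + 4·(6+5) = 2·14 + 4·11 = 28 + 44 = 72°C.

72°C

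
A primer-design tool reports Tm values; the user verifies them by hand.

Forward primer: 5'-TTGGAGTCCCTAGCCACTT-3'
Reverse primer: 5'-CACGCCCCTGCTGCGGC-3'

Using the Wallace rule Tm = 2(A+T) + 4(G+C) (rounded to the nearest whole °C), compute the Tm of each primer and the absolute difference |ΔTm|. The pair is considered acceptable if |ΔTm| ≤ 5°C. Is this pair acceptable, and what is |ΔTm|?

|ΔTm| = 4°C; the pair is acceptable.

Forward: A=3 T=6 G=4 C=6 → Tm = 2·9 + 4·10 = 58°C.
Reverse: A=1 T=2 G=5 C=9 → Tm = 2·3 + 4·14 = 62°C.
|ΔTm| = |58 − 62| = 4°C, ≤ 5°C.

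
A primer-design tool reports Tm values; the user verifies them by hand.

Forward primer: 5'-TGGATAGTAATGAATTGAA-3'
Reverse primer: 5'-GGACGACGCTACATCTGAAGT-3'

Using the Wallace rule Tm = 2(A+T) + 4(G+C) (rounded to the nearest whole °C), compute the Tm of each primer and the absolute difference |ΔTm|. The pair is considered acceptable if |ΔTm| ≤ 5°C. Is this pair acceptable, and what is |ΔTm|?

|ΔTm| = 16°C; the pair is not acceptable.

Forward: A=8 T=6 G=5 C=0 → Tm = 2·14 + 4·5 = 48°C.
Reverse: A=6 T=4 G=6 C=5 → Tm = 2·10 + 4·11 = 64°C.
|ΔTm| = |48 − 64| = 16°C, > 5°C.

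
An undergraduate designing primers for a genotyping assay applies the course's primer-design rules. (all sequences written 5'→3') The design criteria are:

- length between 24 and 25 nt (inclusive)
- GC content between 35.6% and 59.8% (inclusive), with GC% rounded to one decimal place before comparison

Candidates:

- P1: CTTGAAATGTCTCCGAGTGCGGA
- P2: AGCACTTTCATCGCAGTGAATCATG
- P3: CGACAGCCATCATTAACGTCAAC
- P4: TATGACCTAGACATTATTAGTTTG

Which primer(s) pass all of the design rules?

P1 (23 nt, A=5 T=6 G=7 C=5): length 23, outside 24–25 ✗; GC 12/23 = 52.2% ✓ — fails.
P2 (25 nt, A=7 T=7 G=5 C=6): length 25 ✓; GC 11/25 = 44.0% ✓ — passes.
P3 (23 nt, A=8 T=4 G=3 C=8): length 23, outside 24–25 ✗; GC 11/23 = 47.8% ✓ — fails.
P4 (24 nt, A=7 T=10 G=4 C=3): length 24 ✓; GC 7/24 = 29.2%, outside 35.6–59.8% ✗ — fails.

P2 only.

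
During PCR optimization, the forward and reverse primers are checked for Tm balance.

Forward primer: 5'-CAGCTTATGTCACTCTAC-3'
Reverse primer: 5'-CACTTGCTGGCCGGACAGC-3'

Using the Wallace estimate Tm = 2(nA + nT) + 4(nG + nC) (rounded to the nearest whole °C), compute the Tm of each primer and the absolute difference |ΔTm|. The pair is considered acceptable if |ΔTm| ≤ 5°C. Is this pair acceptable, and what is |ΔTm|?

|ΔTm| = 12°C; the pair is not acceptable.

Forward: A=4 T=6 G=2 C=6 → Tm = 2·10 + 4·8 = 52°C.
Reverse: A=3 T=3 G=6 C=7 → Tm = 2·6 + 4·13 = 64°C.
|ΔTm| = |52 − 64| = 12°C, > 5°C.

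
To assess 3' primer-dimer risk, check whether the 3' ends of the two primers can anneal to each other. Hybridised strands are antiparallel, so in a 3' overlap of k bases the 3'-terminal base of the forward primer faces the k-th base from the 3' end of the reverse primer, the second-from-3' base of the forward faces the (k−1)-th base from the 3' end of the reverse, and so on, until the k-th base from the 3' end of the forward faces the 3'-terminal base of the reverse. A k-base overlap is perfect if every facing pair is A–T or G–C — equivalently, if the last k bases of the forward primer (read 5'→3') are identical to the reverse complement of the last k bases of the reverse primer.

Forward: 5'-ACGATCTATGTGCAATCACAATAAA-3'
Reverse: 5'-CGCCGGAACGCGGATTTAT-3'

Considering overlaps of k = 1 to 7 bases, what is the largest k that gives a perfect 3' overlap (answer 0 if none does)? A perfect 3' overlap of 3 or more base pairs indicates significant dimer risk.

Last 7 bases (5'→3') — forward …CAATAAA, reverse …GATTTAT.
Reverse complement of the reverse primer's last 7 bases: ATAAATC; its first k bases are the reverse complement of the reverse primer's last k bases, so a perfect k-base overlap needs the forward primer's last k bases to equal them.
Comparing (forward last k vs required): k=1: A vs A ✓; k=2: AA vs AT ✗; k=3: AAA vs ATA ✗; k=4: TAAA vs ATAA ✗; k=5: ATAAA vs ATAAA ✓; k=6: AATAAA vs ATAAAT ✗; k=7: CAATAAA vs ATAAATC ✗.
Perfect overlaps at k = 1, 5; the largest is 5.

Longest perfect overlap: 5 complementary base pairs; significant dimer risk (threshold 3).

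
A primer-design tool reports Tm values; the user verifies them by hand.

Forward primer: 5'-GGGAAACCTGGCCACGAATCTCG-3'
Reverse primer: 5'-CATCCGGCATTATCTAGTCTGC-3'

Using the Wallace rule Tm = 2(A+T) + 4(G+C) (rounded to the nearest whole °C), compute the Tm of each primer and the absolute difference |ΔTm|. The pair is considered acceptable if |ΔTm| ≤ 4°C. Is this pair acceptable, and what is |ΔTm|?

|ΔTm| = 8°C; the pair is not acceptable.

Forward: A=6 T=3 G=7 C=7 → Tm = 2·9 + 4·14 = 74°C.
Reverse: A=4 T=7 G=4 C=7 → Tm = 2·11 + 4·11 = 66°C.
|ΔTm| = |74 − 66| = 8°C, > 4°C.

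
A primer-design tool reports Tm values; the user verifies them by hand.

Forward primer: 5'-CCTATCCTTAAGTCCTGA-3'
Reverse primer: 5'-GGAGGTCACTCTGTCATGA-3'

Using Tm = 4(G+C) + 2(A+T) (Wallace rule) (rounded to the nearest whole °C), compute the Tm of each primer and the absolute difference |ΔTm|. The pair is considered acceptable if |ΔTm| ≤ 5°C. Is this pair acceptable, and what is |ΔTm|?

Forward: A=4 T=6 G=2 C=6 → Tm = 2·10 + 4·8 = 52°C.
Reverse: A=4 T=5 G=6 C=4 → Tm = 2·9 + 4·10 = 58°C.
|ΔTm| = |52 − 58| = 6°C, > 5°C.

|ΔTm| = 6°C; the pair is not acceptable.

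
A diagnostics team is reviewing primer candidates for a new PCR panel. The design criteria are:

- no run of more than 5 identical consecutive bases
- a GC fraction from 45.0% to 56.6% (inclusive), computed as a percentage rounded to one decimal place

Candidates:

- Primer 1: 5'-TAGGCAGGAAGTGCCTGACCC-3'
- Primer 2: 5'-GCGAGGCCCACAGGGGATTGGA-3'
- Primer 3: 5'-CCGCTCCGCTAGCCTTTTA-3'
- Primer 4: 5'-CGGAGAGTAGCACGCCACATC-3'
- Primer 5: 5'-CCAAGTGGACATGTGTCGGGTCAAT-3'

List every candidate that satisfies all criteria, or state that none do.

Primer 1 (21 nt, A=5 T=3 G=7 C=6): longest run = 3 ✓; GC 13/21 = 61.9%, outside 45.0–56.6% ✗ — fails.
Primer 2 (22 nt, A=5 T=2 G=10 C=5): longest run = 4 ✓; GC 15/22 = 68.2%, outside 45.0–56.6% ✗ — fails.
Primer 3 (19 nt, A=2 T=6 G=3 C=8): longest run = 4 ✓; GC 11/19 = 57.9%, outside 45.0–56.6% ✗ — fails.
Primer 4 (21 nt, A=6 T=2 G=6 C=7): longest run = 2 ✓; GC 13/21 = 61.9%, outside 45.0–56.6% ✗ — fails.
Primer 5 (25 nt, A=6 T=6 G=8 C=5): longest run = 3 ✓; GC 13/25 = 52.0% ✓ — passes.

Primer 5 only.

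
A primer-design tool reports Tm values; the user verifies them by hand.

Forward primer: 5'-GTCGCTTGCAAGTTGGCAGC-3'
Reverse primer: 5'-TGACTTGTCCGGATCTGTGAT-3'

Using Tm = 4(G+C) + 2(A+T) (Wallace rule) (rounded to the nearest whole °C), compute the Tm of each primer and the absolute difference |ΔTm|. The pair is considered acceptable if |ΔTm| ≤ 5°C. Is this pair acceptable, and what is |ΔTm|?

Forward: A=3 T=5 G=7 C=5 → Tm = 2·8 + 4·12 = 64°C.
Reverse: A=3 T=8 G=6 C=4 → Tm = 2·11 + 4·10 = 62°C.
|ΔTm| = |64 − 62| = 2°C, ≤ 5°C.

|ΔTm| = 2°C; the pair is acceptable.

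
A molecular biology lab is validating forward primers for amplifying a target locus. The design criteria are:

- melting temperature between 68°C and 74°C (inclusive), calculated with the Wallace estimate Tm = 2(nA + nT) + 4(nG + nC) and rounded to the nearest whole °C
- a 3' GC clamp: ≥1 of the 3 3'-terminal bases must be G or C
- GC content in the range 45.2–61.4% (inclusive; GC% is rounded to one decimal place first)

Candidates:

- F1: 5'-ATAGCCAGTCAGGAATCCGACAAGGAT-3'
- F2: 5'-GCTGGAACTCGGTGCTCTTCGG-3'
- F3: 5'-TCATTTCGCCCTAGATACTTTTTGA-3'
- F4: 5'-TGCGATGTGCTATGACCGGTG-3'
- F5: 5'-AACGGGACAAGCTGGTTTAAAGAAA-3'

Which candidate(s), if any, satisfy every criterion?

None of the candidates satisfy all criteria.

F1 (27 nt, A=10 T=4 G=7 C=6): Tm = 2·14 + 4·13 = 80°C, outside 68–74°C ✗; 3' end GAT has 1 G/C ✓; GC 13/27 = 48.1% ✓ — fails.
F2 (22 nt, A=2 T=6 G=8 C=6): Tm = 2·8 + 4·14 = 72°C ✓; 3' end CGG has 3 G/C ✓; GC 14/22 = 63.6%, outside 45.2–61.4% ✗ — fails.
F3 (25 nt, A=5 T=11 G=3 C=6): Tm = 2·16 + 4·9 = 68°C ✓; 3' end TGA has 1 G/C ✓; GC 9/25 = 36.0%, outside 45.2–61.4% ✗ — fails.
F4 (21 nt, A=3 T=6 G=8 C=4): Tm = 2·9 + 4·12 = 66°C, outside 68–74°C ✗; 3' end GTG has 2 G/C ✓; GC 12/21 = 57.1% ✓ — fails.
F5 (25 nt, A=11 T=4 G=7 C=3): Tm = 2·15 + 4·10 = 70°C ✓; 3' end AAA has 0 G/C, need ≥1 ✗; GC 10/25 = 40.0%, outside 45.2–61.4% ✗ — fails.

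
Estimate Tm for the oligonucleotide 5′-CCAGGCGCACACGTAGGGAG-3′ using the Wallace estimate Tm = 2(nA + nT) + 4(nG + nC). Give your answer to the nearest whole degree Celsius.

Base counts: A=5, T=1, G=8, C=6 (length 20).
Tm = 2·(5+1) + 4·(8+6) = 2·6 + 4·14 = 12 + 56 = 68°C.

68°C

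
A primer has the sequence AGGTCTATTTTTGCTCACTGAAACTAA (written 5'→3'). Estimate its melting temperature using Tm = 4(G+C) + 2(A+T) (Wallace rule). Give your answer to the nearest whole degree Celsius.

72°C

Base counts: A=8, T=10, G=4, C=5 (length 27).
Tm = 2·(8+10) + 4·(4+5) = 2·18 + 4·9 = 36 + 36 = 72°C.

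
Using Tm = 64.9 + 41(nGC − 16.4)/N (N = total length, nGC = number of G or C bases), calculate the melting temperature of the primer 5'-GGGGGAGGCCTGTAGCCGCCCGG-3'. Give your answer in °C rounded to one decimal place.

Base counts: A=2, T=2, G=12, C=7; G+C = 19, N = 23.
Tm = 64.9 + 41·(19 − 16.4)/23 = 64.9 + 106.60/23 = 69.5°C.

69.5°C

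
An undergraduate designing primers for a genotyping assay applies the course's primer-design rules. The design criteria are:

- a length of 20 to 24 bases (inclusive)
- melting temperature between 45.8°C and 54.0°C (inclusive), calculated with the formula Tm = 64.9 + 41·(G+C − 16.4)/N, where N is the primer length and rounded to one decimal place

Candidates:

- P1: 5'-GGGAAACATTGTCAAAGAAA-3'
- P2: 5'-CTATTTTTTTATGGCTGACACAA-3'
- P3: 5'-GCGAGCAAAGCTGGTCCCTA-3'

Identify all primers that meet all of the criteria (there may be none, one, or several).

P2 only.

P1 (20 nt, A=10 T=3 G=5 C=2): length 20 ✓; Tm = 64.9 + 41·(7 − 16.4)/20 = 45.6°C, outside 45.8–54.0°C ✗ — fails.
P2 (23 nt, A=6 T=10 G=3 C=4): length 23 ✓; Tm = 64.9 + 41·(7 − 16.4)/23 = 48.1°C ✓ — passes.
P3 (20 nt, A=5 T=3 G=6 C=6): length 20 ✓; Tm = 64.9 + 41·(12 − 16.4)/20 = 55.9°C, outside 45.8–54.0°C ✗ — fails.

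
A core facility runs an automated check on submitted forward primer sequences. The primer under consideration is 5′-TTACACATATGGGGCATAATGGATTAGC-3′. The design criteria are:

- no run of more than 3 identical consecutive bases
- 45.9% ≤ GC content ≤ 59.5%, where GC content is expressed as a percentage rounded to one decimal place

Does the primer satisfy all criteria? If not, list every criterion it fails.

Fails: homopolymer run, GC content.

Base counts: A=9, T=8, G=7, C=4 (length 28).
homopolymer run: longest run = 4, exceeds 3 ✗
GC content: GC 11/28 = 39.3%, outside 45.9–59.5% ✗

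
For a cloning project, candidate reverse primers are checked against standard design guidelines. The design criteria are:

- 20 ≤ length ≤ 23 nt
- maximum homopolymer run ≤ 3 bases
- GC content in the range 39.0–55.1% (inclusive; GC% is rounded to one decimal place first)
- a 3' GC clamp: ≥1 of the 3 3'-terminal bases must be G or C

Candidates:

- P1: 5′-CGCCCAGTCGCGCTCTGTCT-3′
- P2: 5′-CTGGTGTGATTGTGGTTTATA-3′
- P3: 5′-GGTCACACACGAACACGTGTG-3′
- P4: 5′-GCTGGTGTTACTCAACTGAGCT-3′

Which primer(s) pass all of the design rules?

P1 (20 nt, A=1 T=5 G=5 C=9): length 20 ✓; longest run = 3 ✓; GC 14/20 = 70.0%, outside 39.0–55.1% ✗; 3' end TCT has 1 G/C ✓ — fails.
P2 (21 nt, A=3 T=10 G=7 C=1): length 21 ✓; longest run = 3 ✓; GC 8/21 = 38.1%, outside 39.0–55.1% ✗; 3' end ATA has 0 G/C, need ≥1 ✗ — fails.
P3 (21 nt, A=6 T=3 G=6 C=6): length 21 ✓; longest run = 2 ✓; GC 12/21 = 57.1%, outside 39.0–55.1% ✗; 3' end GTG has 2 G/C ✓ — fails.
P4 (22 nt, A=4 T=7 G=6 C=5): length 22 ✓; longest run = 2 ✓; GC 11/22 = 50.0% ✓; 3' end GCT has 2 G/C ✓ — passes.

P4 only.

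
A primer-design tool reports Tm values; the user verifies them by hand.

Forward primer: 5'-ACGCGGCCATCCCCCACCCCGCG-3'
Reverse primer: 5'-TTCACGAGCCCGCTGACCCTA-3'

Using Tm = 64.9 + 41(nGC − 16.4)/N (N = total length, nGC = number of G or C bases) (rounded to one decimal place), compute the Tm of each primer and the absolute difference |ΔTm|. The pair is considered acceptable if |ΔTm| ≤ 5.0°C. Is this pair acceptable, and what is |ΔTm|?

|ΔTm| = 11.2°C; the pair is not acceptable.

Forward: G+C = 19, N = 23 → Tm = 64.9 + 41·(19 − 16.4)/23 = 69.5°C.
Reverse: G+C = 13, N = 21 → Tm = 64.9 + 41·(13 − 16.4)/21 = 58.3°C.
|ΔTm| = |69.5 − 58.3| = 11.2°C, > 5.0°C.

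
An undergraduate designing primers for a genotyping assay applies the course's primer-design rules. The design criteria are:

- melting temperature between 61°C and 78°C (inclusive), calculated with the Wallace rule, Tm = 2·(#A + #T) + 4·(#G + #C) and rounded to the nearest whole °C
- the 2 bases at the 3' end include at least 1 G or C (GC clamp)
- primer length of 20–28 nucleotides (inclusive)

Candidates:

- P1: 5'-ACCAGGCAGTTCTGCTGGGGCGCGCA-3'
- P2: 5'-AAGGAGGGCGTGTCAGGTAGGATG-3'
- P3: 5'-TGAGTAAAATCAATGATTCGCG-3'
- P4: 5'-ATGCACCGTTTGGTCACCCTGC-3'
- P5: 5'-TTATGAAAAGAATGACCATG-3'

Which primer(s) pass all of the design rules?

P1 (26 nt, A=4 T=4 G=10 C=8): Tm = 2·8 + 4·18 = 88°C, outside 61–78°C ✗; 3' end CA has 1 G/C ✓; length 26 ✓ — fails.
P2 (24 nt, A=6 T=4 G=12 C=2): Tm = 2·10 + 4·14 = 76°C ✓; 3' end TG has 1 G/C ✓; length 24 ✓ — passes.
P3 (22 nt, A=8 T=6 G=5 C=3): Tm = 2·14 + 4·8 = 60°C, outside 61–78°C ✗; 3' end CG has 2 G/C ✓; length 22 ✓ — fails.
P4 (22 nt, A=3 T=6 G=5 C=8): Tm = 2·9 + 4·13 = 70°C ✓; 3' end GC has 2 G/C ✓; length 22 ✓ — passes.
P5 (20 nt, A=9 T=5 G=4 C=2): Tm = 2·14 + 4·6 = 52°C, outside 61–78°C ✗; 3' end TG has 1 G/C ✓; length 20 ✓ — fails.

P2 and P4.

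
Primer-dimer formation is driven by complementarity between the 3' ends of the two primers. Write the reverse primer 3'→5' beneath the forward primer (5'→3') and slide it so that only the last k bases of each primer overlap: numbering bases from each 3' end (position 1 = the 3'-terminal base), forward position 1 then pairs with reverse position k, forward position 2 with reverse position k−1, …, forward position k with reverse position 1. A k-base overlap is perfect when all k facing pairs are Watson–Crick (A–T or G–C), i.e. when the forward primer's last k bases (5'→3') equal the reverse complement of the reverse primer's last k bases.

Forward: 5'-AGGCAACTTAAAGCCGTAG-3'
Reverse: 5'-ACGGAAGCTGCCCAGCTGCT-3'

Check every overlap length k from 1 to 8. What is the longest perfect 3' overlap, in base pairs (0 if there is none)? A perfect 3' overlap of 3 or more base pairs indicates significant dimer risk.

Longest perfect overlap: 2 complementary base pairs; below the dimer-risk threshold (threshold 3).

Last 8 bases (5'→3') — forward …AGCCGTAG, reverse …CAGCTGCT.
Reverse complement of the reverse primer's last 8 bases: AGCAGCTG; its first k bases are the reverse complement of the reverse primer's last k bases, so a perfect k-base overlap needs the forward primer's last k bases to equal them.
Comparing (forward last k vs required): k=1: G vs A ✗; k=2: AG vs AG ✓; k=3: TAG vs AGC ✗; k=4: GTAG vs AGCA ✗; k=5: CGTAG vs AGCAG ✗; k=6: CCGTAG vs AGCAGC ✗; k=7: GCCGTAG vs AGCAGCT ✗; k=8: AGCCGTAG vs AGCAGCTG ✗.
Only k = 2 is perfect, so the longest perfect 3' overlap is 2.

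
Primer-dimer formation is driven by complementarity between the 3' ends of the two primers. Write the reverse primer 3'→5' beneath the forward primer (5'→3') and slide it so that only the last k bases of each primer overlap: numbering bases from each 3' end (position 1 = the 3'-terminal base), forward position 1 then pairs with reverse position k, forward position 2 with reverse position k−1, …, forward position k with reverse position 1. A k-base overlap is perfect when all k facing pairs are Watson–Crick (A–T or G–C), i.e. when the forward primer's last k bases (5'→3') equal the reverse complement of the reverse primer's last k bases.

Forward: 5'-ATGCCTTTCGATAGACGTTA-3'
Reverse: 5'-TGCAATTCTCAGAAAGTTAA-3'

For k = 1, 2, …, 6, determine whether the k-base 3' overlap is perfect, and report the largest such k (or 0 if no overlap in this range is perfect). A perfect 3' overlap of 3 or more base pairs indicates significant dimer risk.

Longest perfect overlap: 3 complementary base pairs; significant dimer risk (threshold 3).

Last 6 bases (5'→3') — forward …ACGTTA, reverse …AGTTAA.
Reverse complement of the reverse primer's last 6 bases: TTAACT; its first k bases are the reverse complement of the reverse primer's last k bases, so a perfect k-base overlap needs the forward primer's last k bases to equal them.
Comparing (forward last k vs required): k=1: A vs T ✗; k=2: TA vs TT ✗; k=3: TTA vs TTA ✓; k=4: GTTA vs TTAA ✗; k=5: CGTTA vs TTAAC ✗; k=6: ACGTTA vs TTAACT ✗.
Only k = 3 is perfect, so the longest perfect 3' overlap is 3.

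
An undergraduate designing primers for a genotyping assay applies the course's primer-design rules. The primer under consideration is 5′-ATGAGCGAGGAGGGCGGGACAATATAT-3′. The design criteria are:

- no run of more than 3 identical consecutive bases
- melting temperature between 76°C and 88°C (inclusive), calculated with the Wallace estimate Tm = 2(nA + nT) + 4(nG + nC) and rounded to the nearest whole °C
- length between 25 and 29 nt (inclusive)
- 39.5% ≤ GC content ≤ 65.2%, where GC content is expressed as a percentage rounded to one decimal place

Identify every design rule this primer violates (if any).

Meets all criteria.

Base counts: A=9, T=4, G=11, C=3 (length 27).
homopolymer run: longest run = 3 ✓
Tm: Tm = 2·13 + 4·14 = 82°C ✓
length: length 27 ✓
GC content: GC 14/27 = 51.9% ✓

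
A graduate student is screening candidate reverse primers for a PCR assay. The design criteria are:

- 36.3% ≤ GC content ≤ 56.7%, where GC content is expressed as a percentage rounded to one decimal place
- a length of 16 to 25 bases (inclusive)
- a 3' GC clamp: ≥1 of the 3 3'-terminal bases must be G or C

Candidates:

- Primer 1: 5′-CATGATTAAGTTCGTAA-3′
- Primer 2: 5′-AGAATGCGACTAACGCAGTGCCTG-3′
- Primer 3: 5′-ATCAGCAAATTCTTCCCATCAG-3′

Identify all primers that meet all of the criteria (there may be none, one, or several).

Primer 1 (17 nt, A=6 T=6 G=3 C=2): GC 5/17 = 29.4%, outside 36.3–56.7% ✗; length 17 ✓; 3' end TAA has 0 G/C, need ≥1 ✗ — fails.
Primer 2 (24 nt, A=7 T=4 G=7 C=6): GC 13/24 = 54.2% ✓; length 24 ✓; 3' end CTG has 2 G/C ✓ — passes.
Primer 3 (22 nt, A=7 T=6 G=2 C=7): GC 9/22 = 40.9% ✓; length 22 ✓; 3' end CAG has 2 G/C ✓ — passes.

Primer 2 and Primer 3.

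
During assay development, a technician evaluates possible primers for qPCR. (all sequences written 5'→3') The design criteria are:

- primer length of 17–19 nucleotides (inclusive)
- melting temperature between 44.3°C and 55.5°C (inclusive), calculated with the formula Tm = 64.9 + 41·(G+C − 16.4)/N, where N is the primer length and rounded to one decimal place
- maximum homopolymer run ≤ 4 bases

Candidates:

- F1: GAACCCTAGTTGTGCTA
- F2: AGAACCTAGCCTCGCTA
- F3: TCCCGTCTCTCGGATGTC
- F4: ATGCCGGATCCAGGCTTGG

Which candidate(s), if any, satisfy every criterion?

F1, F2, F3 and F4.

F1 (17 nt, A=4 T=5 G=4 C=4): length 17 ✓; Tm = 64.9 + 41·(8 − 16.4)/17 = 44.6°C ✓; longest run = 3 ✓ — passes.
F2 (17 nt, A=5 T=3 G=3 C=6): length 17 ✓; Tm = 64.9 + 41·(9 − 16.4)/17 = 47.1°C ✓; longest run = 2 ✓ — passes.
F3 (18 nt, A=1 T=6 G=4 C=7): length 18 ✓; Tm = 64.9 + 41·(11 − 16.4)/18 = 52.6°C ✓; longest run = 3 ✓ — passes.
F4 (19 nt, A=3 T=4 G=7 C=5): length 19 ✓; Tm = 64.9 + 41·(12 − 16.4)/19 = 55.4°C ✓; longest run = 2 ✓ — passes.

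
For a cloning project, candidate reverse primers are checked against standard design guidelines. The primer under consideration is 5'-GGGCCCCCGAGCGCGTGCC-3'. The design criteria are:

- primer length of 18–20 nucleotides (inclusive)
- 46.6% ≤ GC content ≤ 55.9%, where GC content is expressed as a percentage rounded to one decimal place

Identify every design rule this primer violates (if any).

Fails: GC content.

Base counts: A=1, T=1, G=8, C=9 (length 19).
length: length 19 ✓
GC content: GC 17/19 = 89.5%, outside 46.6–55.9% ✗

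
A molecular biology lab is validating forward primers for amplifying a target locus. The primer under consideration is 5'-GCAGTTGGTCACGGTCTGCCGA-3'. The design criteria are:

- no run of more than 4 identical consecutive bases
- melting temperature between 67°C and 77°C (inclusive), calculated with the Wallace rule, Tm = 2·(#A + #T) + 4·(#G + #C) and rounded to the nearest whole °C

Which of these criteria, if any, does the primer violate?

Base counts: A=3, T=5, G=8, C=6 (length 22).
homopolymer run: longest run = 2 ✓
Tm: Tm = 2·8 + 4·14 = 72°C ✓

Meets all criteria.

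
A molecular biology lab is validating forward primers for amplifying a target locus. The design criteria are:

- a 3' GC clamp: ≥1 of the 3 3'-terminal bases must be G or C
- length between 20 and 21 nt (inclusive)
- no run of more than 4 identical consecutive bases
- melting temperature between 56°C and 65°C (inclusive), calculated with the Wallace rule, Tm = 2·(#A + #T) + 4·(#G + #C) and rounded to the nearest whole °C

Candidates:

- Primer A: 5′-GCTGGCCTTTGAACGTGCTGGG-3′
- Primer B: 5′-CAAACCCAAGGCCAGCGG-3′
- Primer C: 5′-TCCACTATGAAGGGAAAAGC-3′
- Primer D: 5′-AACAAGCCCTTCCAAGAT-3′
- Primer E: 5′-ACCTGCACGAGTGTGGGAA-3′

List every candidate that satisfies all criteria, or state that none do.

Primer C only.

Primer A (22 nt, A=2 T=6 G=9 C=5): 3' end GGG has 3 G/C ✓; length 22, outside 20–21 ✗; longest run = 3 ✓; Tm = 2·8 + 4·14 = 72°C, outside 56–65°C ✗ — fails.
Primer B (18 nt, A=6 T=0 G=5 C=7): 3' end CGG has 3 G/C ✓; length 18, outside 20–21 ✗; longest run = 3 ✓; Tm = 2·6 + 4·12 = 60°C ✓ — fails.
Primer C (20 nt, A=8 T=3 G=5 C=4): 3' end AGC has 2 G/C ✓; length 20 ✓; longest run = 4 ✓; Tm = 2·11 + 4·9 = 58°C ✓ — passes.
Primer D (18 nt, A=7 T=3 G=2 C=6): 3' end GAT has 1 G/C ✓; length 18, outside 20–21 ✗; longest run = 3 ✓; Tm = 2·10 + 4·8 = 52°C, outside 56–65°C ✗ — fails.
Primer E (19 nt, A=5 T=3 G=7 C=4): 3' end GAA has 1 G/C ✓; length 19, outside 20–21 ✗; longest run = 3 ✓; Tm = 2·8 + 4·11 = 60°C ✓ — fails.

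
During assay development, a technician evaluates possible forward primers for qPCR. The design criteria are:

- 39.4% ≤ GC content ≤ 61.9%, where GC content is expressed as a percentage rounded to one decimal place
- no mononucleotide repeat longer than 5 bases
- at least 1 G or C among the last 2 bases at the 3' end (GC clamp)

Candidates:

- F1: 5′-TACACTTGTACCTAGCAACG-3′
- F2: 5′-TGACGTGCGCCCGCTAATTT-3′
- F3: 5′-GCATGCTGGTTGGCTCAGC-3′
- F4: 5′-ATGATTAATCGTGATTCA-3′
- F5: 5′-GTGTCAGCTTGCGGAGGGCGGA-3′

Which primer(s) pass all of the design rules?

F1 only.

F1 (20 nt, A=6 T=5 G=3 C=6): GC 9/20 = 45.0% ✓; longest run = 2 ✓; 3' end CG has 2 G/C ✓ — passes.
F2 (20 nt, A=3 T=6 G=5 C=6): GC 11/20 = 55.0% ✓; longest run = 3 ✓; 3' end TT has 0 G/C, need ≥1 ✗ — fails.
F3 (19 nt, A=2 T=5 G=7 C=5): GC 12/19 = 63.2%, outside 39.4–61.9% ✗; longest run = 2 ✓; 3' end GC has 2 G/C ✓ — fails.
F4 (18 nt, A=6 T=7 G=3 C=2): GC 5/18 = 27.8%, outside 39.4–61.9% ✗; longest run = 2 ✓; 3' end CA has 1 G/C ✓ — fails.
F5 (22 nt, A=3 T=4 G=11 C=4): GC 15/22 = 68.2%, outside 39.4–61.9% ✗; longest run = 3 ✓; 3' end GA has 1 G/C ✓ — fails.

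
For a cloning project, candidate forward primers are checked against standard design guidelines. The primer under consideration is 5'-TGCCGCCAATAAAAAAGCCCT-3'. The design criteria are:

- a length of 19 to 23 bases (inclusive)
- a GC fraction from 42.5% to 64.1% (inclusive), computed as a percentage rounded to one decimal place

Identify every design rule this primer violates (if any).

Meets all criteria.

Base counts: A=8, T=3, G=3, C=7 (length 21).
length: length 21 ✓
GC content: GC 10/21 = 47.6% ✓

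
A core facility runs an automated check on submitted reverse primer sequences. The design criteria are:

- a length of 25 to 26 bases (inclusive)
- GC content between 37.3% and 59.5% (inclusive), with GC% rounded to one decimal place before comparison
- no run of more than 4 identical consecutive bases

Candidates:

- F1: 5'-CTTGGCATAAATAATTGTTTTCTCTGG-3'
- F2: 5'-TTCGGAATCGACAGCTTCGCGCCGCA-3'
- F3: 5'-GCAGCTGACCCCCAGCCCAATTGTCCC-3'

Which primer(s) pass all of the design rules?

None of the candidates satisfy all criteria.

F1 (27 nt, A=6 T=12 G=5 C=4): length 27, outside 25–26 ✗; GC 9/27 = 33.3%, outside 37.3–59.5% ✗; longest run = 4 ✓ — fails.
F2 (26 nt, A=5 T=5 G=7 C=9): length 26 ✓; GC 16/26 = 61.5%, outside 37.3–59.5% ✗; longest run = 2 ✓ — fails.
F3 (27 nt, A=5 T=4 G=5 C=13): length 27, outside 25–26 ✗; GC 18/27 = 66.7%, outside 37.3–59.5% ✗; longest run = 5, exceeds 4 ✗ — fails.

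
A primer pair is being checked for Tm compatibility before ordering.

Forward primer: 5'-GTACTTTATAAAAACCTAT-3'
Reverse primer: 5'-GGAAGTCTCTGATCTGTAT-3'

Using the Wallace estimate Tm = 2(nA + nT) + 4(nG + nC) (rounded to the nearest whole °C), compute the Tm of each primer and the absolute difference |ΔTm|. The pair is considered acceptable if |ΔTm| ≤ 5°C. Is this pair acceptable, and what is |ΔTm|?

Forward: A=8 T=7 G=1 C=3 → Tm = 2·15 + 4·4 = 46°C.
Reverse: A=4 T=7 G=5 C=3 → Tm = 2·11 + 4·8 = 54°C.
|ΔTm| = |46 − 54| = 8°C, > 5°C.

|ΔTm| = 8°C; the pair is not acceptable.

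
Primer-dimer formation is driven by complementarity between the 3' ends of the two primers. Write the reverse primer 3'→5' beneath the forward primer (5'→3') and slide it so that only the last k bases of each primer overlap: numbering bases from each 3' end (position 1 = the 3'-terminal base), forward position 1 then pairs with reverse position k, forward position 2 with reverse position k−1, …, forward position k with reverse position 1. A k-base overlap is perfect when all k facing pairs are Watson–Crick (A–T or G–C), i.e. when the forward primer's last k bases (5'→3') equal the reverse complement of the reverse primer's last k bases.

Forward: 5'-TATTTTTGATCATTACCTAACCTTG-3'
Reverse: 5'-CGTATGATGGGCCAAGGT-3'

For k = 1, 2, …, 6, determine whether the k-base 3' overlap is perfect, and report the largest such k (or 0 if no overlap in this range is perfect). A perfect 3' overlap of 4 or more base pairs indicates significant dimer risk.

Longest perfect overlap: 6 complementary base pairs; significant dimer risk (threshold 4).

Last 6 bases (5'→3') — forward …ACCTTG, reverse …CAAGGT.
Reverse complement of the reverse primer's last 6 bases: ACCTTG; its first k bases are the reverse complement of the reverse primer's last k bases, so a perfect k-base overlap needs the forward primer's last k bases to equal them.
Comparing (forward last k vs required): k=1: G vs A ✗; k=2: TG vs AC ✗; k=3: TTG vs ACC ✗; k=4: CTTG vs ACCT ✗; k=5: CCTTG vs ACCTT ✗; k=6: ACCTTG vs ACCTTG ✓.
Only k = 6 is perfect, so the longest perfect 3' overlap is 6.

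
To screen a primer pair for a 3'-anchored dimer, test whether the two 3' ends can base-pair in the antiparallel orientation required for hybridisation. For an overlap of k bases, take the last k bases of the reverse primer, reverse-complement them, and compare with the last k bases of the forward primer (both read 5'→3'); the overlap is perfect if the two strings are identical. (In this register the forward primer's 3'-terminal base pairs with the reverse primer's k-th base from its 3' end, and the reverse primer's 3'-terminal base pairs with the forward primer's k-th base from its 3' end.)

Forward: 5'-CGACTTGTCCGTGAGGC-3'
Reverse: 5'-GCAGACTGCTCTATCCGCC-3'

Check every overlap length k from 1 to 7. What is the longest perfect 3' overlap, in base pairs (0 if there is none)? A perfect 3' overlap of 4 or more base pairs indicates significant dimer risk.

Longest perfect overlap: 3 complementary base pairs; below the dimer-risk threshold (threshold 4).

Last 7 bases (5'→3') — forward …GTGAGGC, reverse …ATCCGCC.
Reverse complement of the reverse primer's last 7 bases: GGCGGAT; its first k bases are the reverse complement of the reverse primer's last k bases, so a perfect k-base overlap needs the forward primer's last k bases to equal them.
Comparing (forward last k vs required): k=1: C vs G ✗; k=2: GC vs GG ✗; k=3: GGC vs GGC ✓; k=4: AGGC vs GGCG ✗; k=5: GAGGC vs GGCGG ✗; k=6: TGAGGC vs GGCGGA ✗; k=7: GTGAGGC vs GGCGGAT ✗.
Only k = 3 is perfect, so the longest perfect 3' overlap is 3.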